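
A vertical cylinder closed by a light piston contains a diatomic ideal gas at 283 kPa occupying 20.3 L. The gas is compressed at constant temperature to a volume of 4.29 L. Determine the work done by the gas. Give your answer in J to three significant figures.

Isothermal: W = nRT ln(V₂/V₁) = P₁V₁ ln(V₂/V₁).
P₁V₁ = (283 kPa)(20.3 L) = 5745 J.
W = 5745 × ln(4.29/20.3) = 5745 × -1.554
W_by_gas = -8929 J.

W ≈ -8930 J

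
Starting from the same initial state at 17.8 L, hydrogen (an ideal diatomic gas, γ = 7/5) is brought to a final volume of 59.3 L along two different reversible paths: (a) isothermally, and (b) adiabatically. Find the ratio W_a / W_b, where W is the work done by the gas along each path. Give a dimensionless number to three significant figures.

Path (a) isothermal: W = P₁V₁ ln(V₂/V₁) → W_a/(P₁V₁) = 1.203.
Path (b) adiabatic: W = P₁V₁(1 − (V₁/V₂)^(γ−1))/(γ−1) → W_b/(P₁V₁) = 0.9552.
W_a / W_b = 1.203 / 0.9552 = 1.26.

W_a / W_b ≈ 1.26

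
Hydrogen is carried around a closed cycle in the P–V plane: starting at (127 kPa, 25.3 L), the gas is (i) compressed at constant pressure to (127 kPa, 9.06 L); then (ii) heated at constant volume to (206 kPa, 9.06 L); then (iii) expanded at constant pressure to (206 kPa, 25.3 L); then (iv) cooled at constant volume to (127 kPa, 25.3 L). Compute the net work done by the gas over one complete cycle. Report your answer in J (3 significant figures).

W_net ≈ 1280 J

Constant-volume legs do no work.
W(i) = (127)(9.06 − 25.3) = -2062 J; W(iii) = (206)(25.3 − 9.06) = 3345 J.
W_net = -2062 + 3345 = 1283 J (the clockwise enclosed area).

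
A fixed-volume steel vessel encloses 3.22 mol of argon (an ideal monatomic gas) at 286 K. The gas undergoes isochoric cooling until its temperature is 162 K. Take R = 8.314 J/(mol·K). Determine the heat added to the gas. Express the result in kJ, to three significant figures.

Q ≈ -4.98 kJ

Constant volume ⇒ W = 0, so Q = ΔU = nCᵥΔT with Cᵥ = 3R/2 = 12.47 J/(mol·K).
ΔU = (3.22)(12.47)(162 − 286) = -4979 J.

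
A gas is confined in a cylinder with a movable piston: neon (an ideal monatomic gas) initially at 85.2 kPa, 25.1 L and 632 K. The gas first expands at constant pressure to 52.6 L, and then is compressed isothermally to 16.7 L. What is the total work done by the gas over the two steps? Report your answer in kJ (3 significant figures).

W_total ≈ -2.80 kJ

Step 1 (isobaric): W = PΔV = (85.2 kPa)(52.6 − 25.1 L) = 2343 J.
After step 1: P = 85.2 kPa, V = 52.6 L, T = 1324 K.
Step 2 (isothermal): W = P₁V₁ ln(V₂/V₁) = (4482) ln(16.7/52.6) = -5142 J.
W_total = 2343 − 5142 = -2799 J.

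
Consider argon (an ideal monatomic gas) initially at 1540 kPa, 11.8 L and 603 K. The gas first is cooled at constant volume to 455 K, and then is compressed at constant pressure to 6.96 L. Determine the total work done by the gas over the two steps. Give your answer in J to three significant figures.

Step 1 (isochoric): W = 0 (constant volume).
After step 1: P = 1162 kPa (V unchanged).
Step 2 (isobaric): W = PΔV = (1162 kPa)(6.96 − 11.8 L) = -5624 J.
W_total = 0 − 5624 = -5624 J.

W_total ≈ -5620 J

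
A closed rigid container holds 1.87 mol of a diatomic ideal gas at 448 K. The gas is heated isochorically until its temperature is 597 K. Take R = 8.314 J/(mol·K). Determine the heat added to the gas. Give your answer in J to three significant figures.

Constant volume ⇒ W = 0, so Q = ΔU = nCᵥΔT with Cᵥ = 5R/2 = 20.79 J/(mol·K).
ΔU = (1.87)(20.79)(597 − 448) = 5791 J.

Q ≈ 5790 J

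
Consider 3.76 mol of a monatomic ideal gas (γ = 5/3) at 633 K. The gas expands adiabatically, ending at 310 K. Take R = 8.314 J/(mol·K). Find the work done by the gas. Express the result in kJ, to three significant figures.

W ≈ 15.1 kJ

Adiabatic ⇒ Q = 0, so W_by = −ΔU = nCᵥ(T₁ − T₂).
Cᵥ = 3R/2 = 12.47 J/(mol·K).
W = (3.76)(12.47)(633 − 310) = 15146 J.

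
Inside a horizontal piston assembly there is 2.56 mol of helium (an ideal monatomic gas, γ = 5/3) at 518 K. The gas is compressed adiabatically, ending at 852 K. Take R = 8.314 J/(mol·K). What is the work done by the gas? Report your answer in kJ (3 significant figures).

W ≈ -10.7 kJ

Adiabatic ⇒ Q = 0, so W_by = −ΔU = nCᵥ(T₁ − T₂).
Cᵥ = 3R/2 = 12.47 J/(mol·K).
W = (2.56)(12.47)(518 − 852) = -10663 J.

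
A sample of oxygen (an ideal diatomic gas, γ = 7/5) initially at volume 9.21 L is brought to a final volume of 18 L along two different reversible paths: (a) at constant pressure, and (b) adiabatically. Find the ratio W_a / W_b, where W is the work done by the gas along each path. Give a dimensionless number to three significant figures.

Path (a) isobaric: W = P₁(V₂ − V₁) → W_a/(P₁V₁) = 0.9544.
Path (b) adiabatic: W = P₁V₁(1 − (V₁/V₂)^(γ−1))/(γ−1) → W_b/(P₁V₁) = 0.5878.
W_a / W_b = 0.9544 / 0.5878 = 1.624.

W_a / W_b ≈ 1.62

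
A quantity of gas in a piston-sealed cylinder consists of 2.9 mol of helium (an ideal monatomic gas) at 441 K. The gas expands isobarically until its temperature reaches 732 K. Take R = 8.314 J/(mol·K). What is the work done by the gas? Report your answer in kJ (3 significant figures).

Isobaric: W = P ΔV = nR ΔT.
W = (2.9)(8.314)(732 − 441) = 7016 J.

W ≈ 7.02 kJ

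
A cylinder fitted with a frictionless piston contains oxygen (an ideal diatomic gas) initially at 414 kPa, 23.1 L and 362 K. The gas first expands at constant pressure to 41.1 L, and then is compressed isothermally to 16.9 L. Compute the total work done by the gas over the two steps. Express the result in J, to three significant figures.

W_total ≈ -7670 J

Step 1 (isobaric): W = PΔV = (414 kPa)(41.1 − 23.1 L) = 7452 J.
After step 1: P = 414 kPa, V = 41.1 L, T = 644.1 K.
Step 2 (isothermal): W = P₁V₁ ln(V₂/V₁) = (17015) ln(16.9/41.1) = -15121 J.
W_total = 7452 − 15121 = -7669 J.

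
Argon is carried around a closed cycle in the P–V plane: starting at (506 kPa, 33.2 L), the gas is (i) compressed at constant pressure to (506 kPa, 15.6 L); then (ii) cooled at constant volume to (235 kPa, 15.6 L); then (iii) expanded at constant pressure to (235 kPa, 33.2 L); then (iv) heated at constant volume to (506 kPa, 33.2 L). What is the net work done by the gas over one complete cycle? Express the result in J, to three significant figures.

Constant-volume legs do no work.
W(i) = (506)(15.6 − 33.2) = -8906 J; W(iii) = (235)(33.2 − 15.6) = 4136 J.
W_net = -8906 + 4136 = -4770 J (the counter-clockwise enclosed area).

W_net ≈ -4770 J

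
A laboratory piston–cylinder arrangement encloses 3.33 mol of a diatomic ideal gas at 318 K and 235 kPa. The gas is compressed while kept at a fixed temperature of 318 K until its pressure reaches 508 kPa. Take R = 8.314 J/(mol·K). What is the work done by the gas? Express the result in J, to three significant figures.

W ≈ -6790 J

Isothermal process: W = nRT ln(V₂/V₁) = nRT ln(P₁/P₂).
W = (3.33)(8.314)(318) × ln(235/508)
  = 8804 × ln(0.4626) = 8804 × -0.7709
W_by_gas = -6787 J.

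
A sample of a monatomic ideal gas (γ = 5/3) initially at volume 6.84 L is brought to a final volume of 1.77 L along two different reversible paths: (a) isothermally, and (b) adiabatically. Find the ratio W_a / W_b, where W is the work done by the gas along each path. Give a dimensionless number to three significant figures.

Path (a) isothermal: W = P₁V₁ ln(V₂/V₁) → W_a/(P₁V₁) = -1.352.
Path (b) adiabatic: W = P₁V₁(1 − (V₁/V₂)^(γ−1))/(γ−1) → W_b/(P₁V₁) = -2.194.
W_a / W_b = -1.352 / -2.194 = 0.6162.

W_a / W_b ≈ 0.616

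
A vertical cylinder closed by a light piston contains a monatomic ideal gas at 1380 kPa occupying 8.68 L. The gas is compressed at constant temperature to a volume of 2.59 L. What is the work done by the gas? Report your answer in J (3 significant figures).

Isothermal: W = nRT ln(V₂/V₁) = P₁V₁ ln(V₂/V₁).
P₁V₁ = (1380 kPa)(8.68 L) = 11978 J.
W = 11978 × ln(2.59/8.68) = 11978 × -1.209
W_by_gas = -14486 J.

W ≈ -14500 J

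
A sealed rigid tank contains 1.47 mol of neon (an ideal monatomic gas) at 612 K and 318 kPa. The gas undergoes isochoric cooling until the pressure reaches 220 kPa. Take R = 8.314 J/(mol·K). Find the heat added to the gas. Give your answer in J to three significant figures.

Q ≈ -3460 J

Constant volume ⇒ W = 0, so Q = ΔU = nCᵥΔT with Cᵥ = 3R/2 = 12.47 J/(mol·K).
At constant V, T₂/T₁ = P₂/P₁ ⇒ ΔT = T₁(P₂/P₁ − 1) = 612·(220/318 − 1) = -188.6 K.
ΔU = (1.47)(12.47)(-188.6) = -3458 J.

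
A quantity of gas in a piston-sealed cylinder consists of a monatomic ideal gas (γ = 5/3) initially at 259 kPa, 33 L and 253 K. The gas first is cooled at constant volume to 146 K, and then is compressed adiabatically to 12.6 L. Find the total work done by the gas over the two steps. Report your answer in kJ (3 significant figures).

W_total ≈ -6.66 kJ

Step 1 (isochoric): W = 0 (constant volume).
After step 1: P = 149.5 kPa (V unchanged).
Step 2 (adiabatic): W = (P₁V₁ − P₂V₂)/(γ−1) = (4932 − 9371)/0.667 = -6659 J.
W_total = 0 − 6659 = -6659 J.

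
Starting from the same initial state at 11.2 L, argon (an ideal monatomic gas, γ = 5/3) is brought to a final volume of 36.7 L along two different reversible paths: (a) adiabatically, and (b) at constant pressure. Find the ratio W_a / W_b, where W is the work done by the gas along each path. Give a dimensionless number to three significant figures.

W_a / W_b ≈ 0.360

Path (a) adiabatic: W = P₁V₁(1 − (V₁/V₂)^(γ−1))/(γ−1) → W_a/(P₁V₁) = 0.8201.
Path (b) isobaric: W = P₁(V₂ − V₁) → W_b/(P₁V₁) = 2.277.
W_a / W_b = 0.8201 / 2.277 = 0.3602.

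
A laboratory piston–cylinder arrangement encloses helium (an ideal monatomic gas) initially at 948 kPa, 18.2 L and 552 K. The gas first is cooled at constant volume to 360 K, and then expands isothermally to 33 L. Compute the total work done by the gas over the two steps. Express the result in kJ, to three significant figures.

Step 1 (isochoric): W = 0 (constant volume).
After step 1: P = 618.3 kPa (V unchanged).
Step 2 (isothermal): W = P₁V₁ ln(V₂/V₁) = (11252) ln(33/18.2) = 6696 J.
W_total = 0 + 6696 = 6696 J.

W_total ≈ 6.70 kJ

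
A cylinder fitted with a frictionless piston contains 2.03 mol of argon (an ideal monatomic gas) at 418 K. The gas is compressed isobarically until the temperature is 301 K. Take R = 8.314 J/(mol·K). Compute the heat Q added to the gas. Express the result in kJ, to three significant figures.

Q ≈ -4.94 kJ

Isobaric: W = nRΔT = (2.03)(8.314)(-117) = -1975 J.
ΔU = nCᵥΔT with Cᵥ = 3R/2: ΔU = (2.03)(12.47)(-117) = -2962 J.
Q = ΔU + W = -2962 − 1975 = -4937 J.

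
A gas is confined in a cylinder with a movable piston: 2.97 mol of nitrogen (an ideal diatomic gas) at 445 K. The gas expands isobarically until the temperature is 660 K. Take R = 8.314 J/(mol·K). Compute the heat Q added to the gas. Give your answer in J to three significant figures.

Q ≈ 18600 J

Isobaric: W = nRΔT = (2.97)(8.314)(215) = 5309 J.
ΔU = nCᵥΔT with Cᵥ = 5R/2: ΔU = (2.97)(20.79)(215) = 13272 J.
Q = ΔU + W = 13272 + 5309 = 18581 J.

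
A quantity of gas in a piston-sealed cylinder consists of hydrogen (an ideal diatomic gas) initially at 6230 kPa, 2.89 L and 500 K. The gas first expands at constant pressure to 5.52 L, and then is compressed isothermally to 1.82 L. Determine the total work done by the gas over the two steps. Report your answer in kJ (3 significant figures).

Step 1 (isobaric): W = PΔV = (6230 kPa)(5.52 − 2.89 L) = 16385 J.
After step 1: P = 6230 kPa, V = 5.52 L, T = 955 K.
Step 2 (isothermal): W = P₁V₁ ln(V₂/V₁) = (34390) ln(1.82/5.52) = -38157 J.
W_total = 16385 − 38157 = -21772 J.

W_total ≈ -21.8 kJ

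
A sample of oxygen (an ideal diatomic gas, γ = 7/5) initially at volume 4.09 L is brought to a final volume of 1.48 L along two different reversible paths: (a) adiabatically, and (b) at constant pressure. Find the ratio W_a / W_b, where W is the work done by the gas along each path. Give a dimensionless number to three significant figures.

Path (a) adiabatic: W = P₁V₁(1 − (V₁/V₂)^(γ−1))/(γ−1) → W_a/(P₁V₁) = -1.254.
Path (b) isobaric: W = P₁(V₂ − V₁) → W_b/(P₁V₁) = -0.6381.
W_a / W_b = -1.254 / -0.6381 = 1.965.

W_a / W_b ≈ 1.97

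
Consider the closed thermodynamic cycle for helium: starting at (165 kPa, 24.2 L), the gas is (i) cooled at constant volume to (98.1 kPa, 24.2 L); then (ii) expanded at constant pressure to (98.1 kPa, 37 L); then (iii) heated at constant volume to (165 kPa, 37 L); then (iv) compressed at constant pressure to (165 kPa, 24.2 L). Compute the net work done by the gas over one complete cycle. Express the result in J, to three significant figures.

Constant-volume legs do no work.
W(ii) = (98.1)(37 − 24.2) = 1256 J; W(iv) = (165)(24.2 − 37) = -2112 J.
W_net = 1256 − 2112 = -856.3 J (the counter-clockwise enclosed area).

W_net ≈ -856 J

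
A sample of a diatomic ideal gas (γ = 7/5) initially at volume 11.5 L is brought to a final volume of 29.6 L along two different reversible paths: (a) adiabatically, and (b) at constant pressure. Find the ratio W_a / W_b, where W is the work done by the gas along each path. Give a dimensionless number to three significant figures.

W_a / W_b ≈ 0.500

Path (a) adiabatic: W = P₁V₁(1 − (V₁/V₂)^(γ−1))/(γ−1) → W_a/(P₁V₁) = 0.7872.
Path (b) isobaric: W = P₁(V₂ − V₁) → W_b/(P₁V₁) = 1.574.
W_a / W_b = 0.7872 / 1.574 = 0.5002.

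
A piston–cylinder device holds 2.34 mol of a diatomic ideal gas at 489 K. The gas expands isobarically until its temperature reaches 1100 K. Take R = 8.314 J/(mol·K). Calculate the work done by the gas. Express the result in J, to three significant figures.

W ≈ 11900 J

Isobaric: W = P ΔV = nR ΔT.
W = (2.34)(8.314)(1100 − 489) = 11887 J.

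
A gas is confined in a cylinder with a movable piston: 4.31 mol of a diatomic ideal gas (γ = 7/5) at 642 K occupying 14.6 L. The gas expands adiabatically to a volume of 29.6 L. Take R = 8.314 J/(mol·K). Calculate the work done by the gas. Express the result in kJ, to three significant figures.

Adiabatic: TV^(γ−1) = const with γ = 7/5.
T₂ = T₁ (V₁/V₂)^(γ−1) = 642 × (14.6/29.6)^0.4 = 642 × 0.7537 = 483.9 K.
W_by = nCᵥ(T₁ − T₂) = (4.31)(20.79)(642 − 483.9) = 14163 J.

W ≈ 14.2 kJ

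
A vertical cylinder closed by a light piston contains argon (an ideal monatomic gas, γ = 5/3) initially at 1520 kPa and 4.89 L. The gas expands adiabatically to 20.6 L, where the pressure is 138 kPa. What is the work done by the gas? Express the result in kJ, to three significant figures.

Adiabatic: W = (P₁V₁ − P₂V₂)/(γ − 1) with γ = 5/3.
P₁V₁ = 7433 J, P₂V₂ = 2843 J.
W = (7433 − 2843) / 0.6667 = 6885 J.

W ≈ 6.88 kJ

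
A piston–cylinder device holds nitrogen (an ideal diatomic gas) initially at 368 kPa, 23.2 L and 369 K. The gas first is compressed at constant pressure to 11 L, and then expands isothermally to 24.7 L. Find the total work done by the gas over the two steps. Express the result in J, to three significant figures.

W_total ≈ -1220 J

Step 1 (isobaric): W = PΔV = (368 kPa)(11 − 23.2 L) = -4490 J.
After step 1: P = 368 kPa, V = 11 L, T = 175 K.
Step 2 (isothermal): W = P₁V₁ ln(V₂/V₁) = (4048) ln(24.7/11) = 3274 J.
W_total = -4490 + 3274 = -1215 J.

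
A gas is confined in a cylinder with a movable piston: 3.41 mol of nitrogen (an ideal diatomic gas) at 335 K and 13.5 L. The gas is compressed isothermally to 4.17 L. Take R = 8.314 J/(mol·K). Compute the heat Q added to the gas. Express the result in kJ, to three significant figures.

Q ≈ -11.2 kJ

Isothermal ⇒ ΔU = 0, so Q = W = nRT ln(V₂/V₁).
Q = (3.41)(8.314)(335) ln(4.17/13.5) = 9497 × -1.175 = -11157 J.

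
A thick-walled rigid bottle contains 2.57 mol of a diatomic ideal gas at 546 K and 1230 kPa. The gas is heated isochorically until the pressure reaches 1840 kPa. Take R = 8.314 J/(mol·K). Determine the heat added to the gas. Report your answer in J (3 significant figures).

Constant volume ⇒ W = 0, so Q = ΔU = nCᵥΔT with Cᵥ = 5R/2 = 20.79 J/(mol·K).
At constant V, T₂/T₁ = P₂/P₁ ⇒ ΔT = T₁(P₂/P₁ − 1) = 546·(1840/1230 − 1) = 270.8 K.
ΔU = (2.57)(20.79)(270.8) = 14464 J.

Q ≈ 14500 J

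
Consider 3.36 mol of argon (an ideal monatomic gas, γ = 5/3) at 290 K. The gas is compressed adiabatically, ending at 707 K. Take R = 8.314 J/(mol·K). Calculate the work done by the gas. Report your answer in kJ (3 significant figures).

Adiabatic ⇒ Q = 0, so W_by = −ΔU = nCᵥ(T₁ − T₂).
Cᵥ = 3R/2 = 12.47 J/(mol·K).
W = (3.36)(12.47)(290 − 707) = -17473 J.

W ≈ -17.5 kJ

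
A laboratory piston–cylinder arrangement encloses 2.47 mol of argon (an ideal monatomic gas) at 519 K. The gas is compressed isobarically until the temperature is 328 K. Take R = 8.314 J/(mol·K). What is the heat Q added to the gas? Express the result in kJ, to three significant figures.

Isobaric: W = nRΔT = (2.47)(8.314)(-191) = -3922 J.
ΔU = nCᵥΔT with Cᵥ = 3R/2: ΔU = (2.47)(12.47)(-191) = -5883 J.
Q = ΔU + W = -5883 − 3922 = -9806 J.

Q ≈ -9.81 kJ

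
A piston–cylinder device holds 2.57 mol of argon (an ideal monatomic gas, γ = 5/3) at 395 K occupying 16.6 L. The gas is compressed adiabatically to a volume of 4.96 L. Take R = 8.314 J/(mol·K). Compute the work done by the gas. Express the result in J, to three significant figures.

W ≈ -15700 J

Adiabatic: TV^(γ−1) = const with γ = 5/3.
T₂ = T₁ (V₁/V₂)^(γ−1) = 395 × (16.6/4.96)^0.667 = 395 × 2.237 = 883.8 K.
W_by = nCᵥ(T₁ − T₂) = (2.57)(12.47)(395 − 883.8) = -15666 J.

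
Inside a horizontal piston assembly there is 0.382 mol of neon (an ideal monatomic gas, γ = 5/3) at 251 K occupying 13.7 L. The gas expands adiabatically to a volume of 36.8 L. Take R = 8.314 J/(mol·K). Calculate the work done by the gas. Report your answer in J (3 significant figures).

Adiabatic: TV^(γ−1) = const with γ = 5/3.
T₂ = T₁ (V₁/V₂)^(γ−1) = 251 × (13.7/36.8)^0.667 = 251 × 0.5175 = 129.9 K.
W_by = nCᵥ(T₁ − T₂) = (0.382)(12.47)(251 − 129.9) = 576.9 J.

W ≈ 577 J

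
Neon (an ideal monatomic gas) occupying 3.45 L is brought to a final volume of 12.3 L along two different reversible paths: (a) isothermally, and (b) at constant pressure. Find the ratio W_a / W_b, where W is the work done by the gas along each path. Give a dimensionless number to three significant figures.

Path (a) isothermal: W = P₁V₁ ln(V₂/V₁) → W_a/(P₁V₁) = 1.271.
Path (b) isobaric: W = P₁(V₂ − V₁) → W_b/(P₁V₁) = 2.565.
W_a / W_b = 1.271 / 2.565 = 0.4956.

W_a / W_b ≈ 0.496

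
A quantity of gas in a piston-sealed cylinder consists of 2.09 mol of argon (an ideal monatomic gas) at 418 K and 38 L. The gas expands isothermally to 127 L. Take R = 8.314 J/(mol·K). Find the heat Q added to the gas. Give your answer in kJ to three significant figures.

Q ≈ 8.76 kJ

Isothermal ⇒ ΔU = 0, so Q = W = nRT ln(V₂/V₁).
Q = (2.09)(8.314)(418) ln(127/38) = 7263 × 1.207 = 8764 J.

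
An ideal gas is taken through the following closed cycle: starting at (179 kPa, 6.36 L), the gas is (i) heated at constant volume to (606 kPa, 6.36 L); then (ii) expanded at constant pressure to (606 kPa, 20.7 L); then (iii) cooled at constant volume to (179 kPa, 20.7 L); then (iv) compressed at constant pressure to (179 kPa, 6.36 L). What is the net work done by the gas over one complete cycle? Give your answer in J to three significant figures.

Constant-volume legs do no work.
W(ii) = (606)(20.7 − 6.36) = 8690 J; W(iv) = (179)(6.36 − 20.7) = -2567 J.
W_net = 8690 − 2567 = 6123 J (the clockwise enclosed area).

W_net ≈ 6120 J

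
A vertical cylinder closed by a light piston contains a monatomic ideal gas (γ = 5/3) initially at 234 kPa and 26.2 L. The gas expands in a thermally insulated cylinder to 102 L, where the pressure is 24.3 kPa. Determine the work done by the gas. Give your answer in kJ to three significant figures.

W ≈ 5.48 kJ

Adiabatic: W = (P₁V₁ − P₂V₂)/(γ − 1) with γ = 5/3.
P₁V₁ = 6131 J, P₂V₂ = 2479 J.
W = (6131 − 2479) / 0.6667 = 5478 J.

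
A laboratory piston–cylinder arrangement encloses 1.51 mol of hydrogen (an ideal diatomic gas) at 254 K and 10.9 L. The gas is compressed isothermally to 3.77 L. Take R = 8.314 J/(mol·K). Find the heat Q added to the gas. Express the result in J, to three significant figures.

Q ≈ -3390 J

Isothermal ⇒ ΔU = 0, so Q = W = nRT ln(V₂/V₁).
Q = (1.51)(8.314)(254) ln(3.77/10.9) = 3189 × -1.062 = -3385 J.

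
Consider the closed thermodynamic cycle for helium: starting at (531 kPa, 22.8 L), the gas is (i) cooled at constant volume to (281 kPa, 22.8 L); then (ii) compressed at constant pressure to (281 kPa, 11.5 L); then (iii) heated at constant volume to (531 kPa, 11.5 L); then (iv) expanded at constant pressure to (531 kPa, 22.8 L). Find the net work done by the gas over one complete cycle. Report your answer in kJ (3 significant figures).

W_net ≈ 2.82 kJ

Constant-volume legs do no work.
W(ii) = (281)(11.5 − 22.8) = -3175 J; W(iv) = (531)(22.8 − 11.5) = 6000 J.
W_net = -3175 + 6000 = 2825 J (the clockwise enclosed area).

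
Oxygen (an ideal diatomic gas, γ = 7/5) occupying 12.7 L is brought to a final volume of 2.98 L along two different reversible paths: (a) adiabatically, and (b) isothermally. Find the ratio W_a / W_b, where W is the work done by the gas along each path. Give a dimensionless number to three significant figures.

Path (a) adiabatic: W = P₁V₁(1 − (V₁/V₂)^(γ−1))/(γ−1) → W_a/(P₁V₁) = -1.965.
Path (b) isothermal: W = P₁V₁ ln(V₂/V₁) → W_b/(P₁V₁) = -1.45.
W_a / W_b = -1.965 / -1.45 = 1.355.

W_a / W_b ≈ 1.36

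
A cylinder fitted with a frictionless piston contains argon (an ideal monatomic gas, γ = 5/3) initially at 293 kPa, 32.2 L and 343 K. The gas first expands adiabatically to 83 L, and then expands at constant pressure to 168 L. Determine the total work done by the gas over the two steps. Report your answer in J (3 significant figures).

W_total ≈ 11800 J

Step 1 (adiabatic): W = (P₁V₁ − P₂V₂)/(γ−1) = (9435 − 5019)/0.667 = 6624 J.
After step 1: P = 60.46 kPa, V = 83 L, T = 182.5 K.
Step 2 (isobaric): W = PΔV = (60.46 kPa)(168 − 83 L) = 5139 J.
W_total = 6624 + 5139 = 11764 J.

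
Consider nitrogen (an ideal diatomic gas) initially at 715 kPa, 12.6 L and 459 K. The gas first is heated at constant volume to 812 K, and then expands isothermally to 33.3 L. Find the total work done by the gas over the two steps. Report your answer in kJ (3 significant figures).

Step 1 (isochoric): W = 0 (constant volume).
After step 1: P = 1265 kPa (V unchanged).
Step 2 (isothermal): W = P₁V₁ ln(V₂/V₁) = (15937) ln(33.3/12.6) = 15489 J.
W_total = 0 + 15489 = 15489 J.

W_total ≈ 15.5 kJ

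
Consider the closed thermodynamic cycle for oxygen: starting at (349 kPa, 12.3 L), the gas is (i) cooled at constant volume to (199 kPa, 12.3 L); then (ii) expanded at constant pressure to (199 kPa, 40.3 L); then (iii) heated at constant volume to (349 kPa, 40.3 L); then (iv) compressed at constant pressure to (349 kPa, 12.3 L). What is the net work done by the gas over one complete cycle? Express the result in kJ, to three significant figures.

Constant-volume legs do no work.
W(ii) = (199)(40.3 − 12.3) = 5572 J; W(iv) = (349)(12.3 − 40.3) = -9772 J.
W_net = 5572 − 9772 = -4200 J (the counter-clockwise enclosed area).

W_net ≈ -4.20 kJ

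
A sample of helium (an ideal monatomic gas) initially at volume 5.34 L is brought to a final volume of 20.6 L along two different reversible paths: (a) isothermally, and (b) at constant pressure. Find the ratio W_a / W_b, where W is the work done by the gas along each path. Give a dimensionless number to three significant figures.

W_a / W_b ≈ 0.472

Path (a) isothermal: W = P₁V₁ ln(V₂/V₁) → W_a/(P₁V₁) = 1.35.
Path (b) isobaric: W = P₁(V₂ − V₁) → W_b/(P₁V₁) = 2.858.
W_a / W_b = 1.35 / 2.858 = 0.4724.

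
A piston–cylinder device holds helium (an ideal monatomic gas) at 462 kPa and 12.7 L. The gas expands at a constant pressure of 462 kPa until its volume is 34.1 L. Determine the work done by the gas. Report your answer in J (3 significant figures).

W ≈ 9890 J

Isobaric: W = P ΔV.
W = (462 kPa)(34.1 − 12.7 L) = (462)(21.4) = 9887 J.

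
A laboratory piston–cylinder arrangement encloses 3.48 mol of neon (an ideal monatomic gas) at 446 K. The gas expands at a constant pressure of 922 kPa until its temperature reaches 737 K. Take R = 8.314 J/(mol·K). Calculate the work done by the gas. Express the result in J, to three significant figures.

Isobaric: W = P ΔV = nR ΔT.
W = (3.48)(8.314)(737 − 446) = 8419 J.

W ≈ 8420 J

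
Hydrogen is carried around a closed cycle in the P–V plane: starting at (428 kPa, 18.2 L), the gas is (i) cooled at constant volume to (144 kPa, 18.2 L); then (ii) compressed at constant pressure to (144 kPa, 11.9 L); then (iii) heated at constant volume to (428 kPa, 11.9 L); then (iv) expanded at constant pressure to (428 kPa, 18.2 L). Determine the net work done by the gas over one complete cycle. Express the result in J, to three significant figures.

Constant-volume legs do no work.
W(ii) = (144)(11.9 − 18.2) = -907.2 J; W(iv) = (428)(18.2 − 11.9) = 2696 J.
W_net = -907.2 + 2696 = 1789 J (the clockwise enclosed area).

W_net ≈ 1790 J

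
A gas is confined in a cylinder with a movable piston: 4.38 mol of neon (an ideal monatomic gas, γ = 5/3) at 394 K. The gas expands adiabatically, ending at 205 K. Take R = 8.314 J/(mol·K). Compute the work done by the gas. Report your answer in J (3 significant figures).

Adiabatic ⇒ Q = 0, so W_by = −ΔU = nCᵥ(T₁ − T₂).
Cᵥ = 3R/2 = 12.47 J/(mol·K).
W = (4.38)(12.47)(394 − 205) = 10324 J.

W ≈ 10300 J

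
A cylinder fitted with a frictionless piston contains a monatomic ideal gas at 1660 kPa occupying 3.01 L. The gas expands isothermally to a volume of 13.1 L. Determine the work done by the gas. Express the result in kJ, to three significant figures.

Isothermal: W = nRT ln(V₂/V₁) = P₁V₁ ln(V₂/V₁).
P₁V₁ = (1660 kPa)(3.01 L) = 4997 J.
W = 4997 × ln(13.1/3.01) = 4997 × 1.471
W_by_gas = 7348 J.

W ≈ 7.35 kJ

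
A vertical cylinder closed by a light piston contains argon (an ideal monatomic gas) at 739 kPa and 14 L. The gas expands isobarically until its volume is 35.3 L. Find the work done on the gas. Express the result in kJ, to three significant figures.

W ≈ -15.7 kJ

Isobaric: W = P ΔV.
W = (739 kPa)(35.3 − 14 L) = (739)(21.3) = 15741 J.
Work on gas = −W_by = -15741 J.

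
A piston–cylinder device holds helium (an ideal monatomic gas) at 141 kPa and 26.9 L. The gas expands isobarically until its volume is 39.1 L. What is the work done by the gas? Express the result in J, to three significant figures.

Isobaric: W = P ΔV.
W = (141 kPa)(39.1 − 26.9 L) = (141)(12.2) = 1720 J.

W ≈ 1720 J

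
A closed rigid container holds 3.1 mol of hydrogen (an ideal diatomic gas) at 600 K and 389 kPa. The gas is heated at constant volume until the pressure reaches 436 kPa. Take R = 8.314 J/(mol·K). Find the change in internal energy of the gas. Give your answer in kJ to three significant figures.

Constant volume ⇒ W = 0, so Q = ΔU = nCᵥΔT with Cᵥ = 5R/2 = 20.79 J/(mol·K).
At constant V, T₂/T₁ = P₂/P₁ ⇒ ΔT = T₁(P₂/P₁ − 1) = 600·(436/389 − 1) = 72.49 K.
ΔU = (3.1)(20.79)(72.49) = 4671 J.

ΔU ≈ 4.67 kJ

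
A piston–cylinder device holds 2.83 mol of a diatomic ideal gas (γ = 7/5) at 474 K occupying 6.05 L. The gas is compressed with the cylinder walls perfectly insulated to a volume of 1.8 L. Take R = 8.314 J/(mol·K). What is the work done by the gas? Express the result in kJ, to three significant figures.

W ≈ -17.4 kJ

Adiabatic: TV^(γ−1) = const with γ = 7/5.
T₂ = T₁ (V₁/V₂)^(γ−1) = 474 × (6.05/1.8)^0.4 = 474 × 1.624 = 769.8 K.
W_by = nCᵥ(T₁ − T₂) = (2.83)(20.79)(474 − 769.8) = -17399 J.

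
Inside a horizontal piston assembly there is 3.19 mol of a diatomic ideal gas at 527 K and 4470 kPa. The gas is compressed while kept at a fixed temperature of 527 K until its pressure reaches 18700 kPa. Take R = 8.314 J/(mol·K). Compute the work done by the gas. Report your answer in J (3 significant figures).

Isothermal process: W = nRT ln(V₂/V₁) = nRT ln(P₁/P₂).
W = (3.19)(8.314)(527) × ln(4470/18700)
  = 13977 × ln(0.239) = 13977 × -1.431
W_by_gas = -20003 J.

W ≈ -20000 J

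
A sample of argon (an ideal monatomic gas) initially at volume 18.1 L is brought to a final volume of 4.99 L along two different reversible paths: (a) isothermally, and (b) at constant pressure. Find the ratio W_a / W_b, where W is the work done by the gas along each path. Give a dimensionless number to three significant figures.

Path (a) isothermal: W = P₁V₁ ln(V₂/V₁) → W_a/(P₁V₁) = -1.288.
Path (b) isobaric: W = P₁(V₂ − V₁) → W_b/(P₁V₁) = -0.7243.
W_a / W_b = -1.288 / -0.7243 = 1.779.

W_a / W_b ≈ 1.78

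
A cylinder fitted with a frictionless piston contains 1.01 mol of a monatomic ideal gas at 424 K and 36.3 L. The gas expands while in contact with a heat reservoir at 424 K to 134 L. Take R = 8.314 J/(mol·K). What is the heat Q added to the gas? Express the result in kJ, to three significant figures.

Q ≈ 4.65 kJ

Isothermal ⇒ ΔU = 0, so Q = W = nRT ln(V₂/V₁).
Q = (1.01)(8.314)(424) ln(134/36.3) = 3560 × 1.306 = 4650 J.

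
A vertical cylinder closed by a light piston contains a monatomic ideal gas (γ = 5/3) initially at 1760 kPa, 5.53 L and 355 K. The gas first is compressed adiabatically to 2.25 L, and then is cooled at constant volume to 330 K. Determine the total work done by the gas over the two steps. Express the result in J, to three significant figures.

W_total ≈ -12000 J

Step 1 (adiabatic): W = (P₁V₁ − P₂V₂)/(γ−1) = (9733 − 17726)/0.667 = -11989 J.
Step 2 (isochoric): W = 0 (constant volume).
W_total = -11989 + 0 = -11989 J.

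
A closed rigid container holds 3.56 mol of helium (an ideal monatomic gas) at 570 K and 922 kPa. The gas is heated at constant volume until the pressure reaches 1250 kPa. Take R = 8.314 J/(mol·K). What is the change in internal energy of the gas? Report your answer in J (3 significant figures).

ΔU ≈ 9000 J

Constant volume ⇒ W = 0, so Q = ΔU = nCᵥΔT with Cᵥ = 3R/2 = 12.47 J/(mol·K).
At constant V, T₂/T₁ = P₂/P₁ ⇒ ΔT = T₁(P₂/P₁ − 1) = 570·(1250/922 − 1) = 202.8 K.
ΔU = (3.56)(12.47)(202.8) = 9003 J.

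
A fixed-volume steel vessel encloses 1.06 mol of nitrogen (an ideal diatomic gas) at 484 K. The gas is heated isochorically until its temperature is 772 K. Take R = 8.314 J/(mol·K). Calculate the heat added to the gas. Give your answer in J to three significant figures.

Q ≈ 6350 J

Constant volume ⇒ W = 0, so Q = ΔU = nCᵥΔT with Cᵥ = 5R/2 = 20.79 J/(mol·K).
ΔU = (1.06)(20.79)(772 − 484) = 6345 J.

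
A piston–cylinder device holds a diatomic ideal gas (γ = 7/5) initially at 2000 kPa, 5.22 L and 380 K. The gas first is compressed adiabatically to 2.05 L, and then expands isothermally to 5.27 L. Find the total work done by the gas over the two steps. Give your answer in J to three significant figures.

W_total ≈ 2490 J

Step 1 (adiabatic): W = (P₁V₁ − P₂V₂)/(γ−1) = (10440 − 15173)/0.4 = -11832 J.
After step 1: P = 7401 kPa, V = 2.05 L, T = 552.3 K.
Step 2 (isothermal): W = P₁V₁ ln(V₂/V₁) = (15173) ln(5.27/2.05) = 14326 J.
W_total = -11832 + 14326 = 2494 J.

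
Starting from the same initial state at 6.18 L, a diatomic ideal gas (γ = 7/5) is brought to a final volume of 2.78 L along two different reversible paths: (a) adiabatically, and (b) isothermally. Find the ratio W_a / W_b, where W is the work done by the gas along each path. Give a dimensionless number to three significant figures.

Path (a) adiabatic: W = P₁V₁(1 − (V₁/V₂)^(γ−1))/(γ−1) → W_a/(P₁V₁) = -0.9413.
Path (b) isothermal: W = P₁V₁ ln(V₂/V₁) → W_b/(P₁V₁) = -0.7989.
W_a / W_b = -0.9413 / -0.7989 = 1.178.

W_a / W_b ≈ 1.18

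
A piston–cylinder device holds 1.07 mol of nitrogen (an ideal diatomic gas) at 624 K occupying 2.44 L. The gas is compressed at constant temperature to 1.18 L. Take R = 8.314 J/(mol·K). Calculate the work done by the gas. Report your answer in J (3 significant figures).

Isothermal: W = nRT ln(V₂/V₁).
W = (1.07)(8.314)(624) × ln(1.18/2.44)
  = 5551 × -0.7265
W_by_gas = -4033 J.

W ≈ -4030 J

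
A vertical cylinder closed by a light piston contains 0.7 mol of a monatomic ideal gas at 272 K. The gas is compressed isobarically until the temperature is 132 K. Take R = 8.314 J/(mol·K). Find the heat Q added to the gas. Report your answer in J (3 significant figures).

Q ≈ -2040 J

Isobaric: W = nRΔT = (0.7)(8.314)(-140) = -814.8 J.
ΔU = nCᵥΔT with Cᵥ = 3R/2: ΔU = (0.7)(12.47)(-140) = -1222 J.
Q = ΔU + W = -1222 − 814.8 = -2037 J.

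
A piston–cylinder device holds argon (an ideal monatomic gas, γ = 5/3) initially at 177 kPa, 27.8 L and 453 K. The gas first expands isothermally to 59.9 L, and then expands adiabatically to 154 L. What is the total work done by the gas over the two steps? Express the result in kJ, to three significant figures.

W_total ≈ 7.23 kJ

Step 1 (isothermal): W = P₁V₁ ln(V₂/V₁) = (4921) ln(59.9/27.8) = 3777 J.
After step 1: P = 82.15 kPa, V = 59.9 L, T = 453 K.
Step 2 (adiabatic): W = (P₁V₁ − P₂V₂)/(γ−1) = (4921 − 2622)/0.667 = 3448 J.
W_total = 3777 + 3448 = 7225 J.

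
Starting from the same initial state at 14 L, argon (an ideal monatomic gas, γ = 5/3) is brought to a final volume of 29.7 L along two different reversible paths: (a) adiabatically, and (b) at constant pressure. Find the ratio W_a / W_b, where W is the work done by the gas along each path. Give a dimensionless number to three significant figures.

Path (a) adiabatic: W = P₁V₁(1 − (V₁/V₂)^(γ−1))/(γ−1) → W_a/(P₁V₁) = 0.5915.
Path (b) isobaric: W = P₁(V₂ − V₁) → W_b/(P₁V₁) = 1.121.
W_a / W_b = 0.5915 / 1.121 = 0.5274.

W_a / W_b ≈ 0.527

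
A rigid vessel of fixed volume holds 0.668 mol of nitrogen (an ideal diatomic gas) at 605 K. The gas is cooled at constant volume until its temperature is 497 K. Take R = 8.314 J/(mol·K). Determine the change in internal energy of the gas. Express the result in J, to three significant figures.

Constant volume ⇒ W = 0, so Q = ΔU = nCᵥΔT with Cᵥ = 5R/2 = 20.79 J/(mol·K).
ΔU = (0.668)(20.79)(497 − 605) = -1500 J.

ΔU ≈ -1500 J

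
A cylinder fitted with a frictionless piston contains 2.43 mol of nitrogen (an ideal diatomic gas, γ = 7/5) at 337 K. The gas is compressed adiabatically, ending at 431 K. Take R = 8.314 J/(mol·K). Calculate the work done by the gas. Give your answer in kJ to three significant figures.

Adiabatic ⇒ Q = 0, so W_by = −ΔU = nCᵥ(T₁ − T₂).
Cᵥ = 5R/2 = 20.79 J/(mol·K).
W = (2.43)(20.79)(337 − 431) = -4748 J.

W ≈ -4.75 kJ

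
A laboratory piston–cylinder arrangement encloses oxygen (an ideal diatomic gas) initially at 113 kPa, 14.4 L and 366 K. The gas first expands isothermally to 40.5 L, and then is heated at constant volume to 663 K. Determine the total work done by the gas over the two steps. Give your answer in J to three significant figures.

Step 1 (isothermal): W = P₁V₁ ln(V₂/V₁) = (1627) ln(40.5/14.4) = 1683 J.
Step 2 (isochoric): W = 0 (constant volume).
W_total = 1683 + 0 = 1683 J.

W_total ≈ 1680 J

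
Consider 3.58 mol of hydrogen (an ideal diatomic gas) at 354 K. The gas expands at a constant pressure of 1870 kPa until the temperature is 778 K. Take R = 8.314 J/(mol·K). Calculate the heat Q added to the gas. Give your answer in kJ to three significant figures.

Q ≈ 44.2 kJ

Isobaric: W = nRΔT = (3.58)(8.314)(424) = 12620 J.
ΔU = nCᵥΔT with Cᵥ = 5R/2: ΔU = (3.58)(20.79)(424) = 31550 J.
Q = ΔU + W = 31550 + 12620 = 44170 J.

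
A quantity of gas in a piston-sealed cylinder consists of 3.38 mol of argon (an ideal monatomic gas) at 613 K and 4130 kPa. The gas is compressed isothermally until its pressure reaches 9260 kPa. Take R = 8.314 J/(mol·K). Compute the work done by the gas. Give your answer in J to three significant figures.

W ≈ -13900 J

Isothermal process: W = nRT ln(V₂/V₁) = nRT ln(P₁/P₂).
W = (3.38)(8.314)(613) × ln(4130/9260)
  = 17226 × ln(0.446) = 17226 × -0.8074
W_by_gas = -13909 J.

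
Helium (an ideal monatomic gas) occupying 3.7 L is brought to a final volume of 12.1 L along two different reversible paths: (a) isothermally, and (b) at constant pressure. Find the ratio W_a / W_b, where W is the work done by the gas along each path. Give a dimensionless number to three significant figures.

Path (a) isothermal: W = P₁V₁ ln(V₂/V₁) → W_a/(P₁V₁) = 1.185.
Path (b) isobaric: W = P₁(V₂ − V₁) → W_b/(P₁V₁) = 2.27.
W_a / W_b = 1.185 / 2.27 = 0.5219.

W_a / W_b ≈ 0.522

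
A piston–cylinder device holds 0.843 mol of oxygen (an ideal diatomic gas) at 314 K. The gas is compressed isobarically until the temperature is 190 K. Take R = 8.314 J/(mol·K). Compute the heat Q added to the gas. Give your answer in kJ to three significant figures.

Isobaric: W = nRΔT = (0.843)(8.314)(-124) = -869.1 J.
ΔU = nCᵥΔT with Cᵥ = 5R/2: ΔU = (0.843)(20.79)(-124) = -2173 J.
Q = ΔU + W = -2173 − 869.1 = -3042 J.

Q ≈ -3.04 kJ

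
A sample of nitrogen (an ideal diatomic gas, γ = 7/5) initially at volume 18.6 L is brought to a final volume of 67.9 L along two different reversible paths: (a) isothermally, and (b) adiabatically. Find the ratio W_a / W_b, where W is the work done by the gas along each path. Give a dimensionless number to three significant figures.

Path (a) isothermal: W = P₁V₁ ln(V₂/V₁) → W_a/(P₁V₁) = 1.295.
Path (b) adiabatic: W = P₁V₁(1 − (V₁/V₂)^(γ−1))/(γ−1) → W_b/(P₁V₁) = 1.011.
W_a / W_b = 1.295 / 1.011 = 1.281.

W_a / W_b ≈ 1.28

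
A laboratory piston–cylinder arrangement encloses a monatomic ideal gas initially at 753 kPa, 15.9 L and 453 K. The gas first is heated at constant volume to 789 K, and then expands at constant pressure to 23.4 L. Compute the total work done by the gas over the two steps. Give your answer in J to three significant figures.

Step 1 (isochoric): W = 0 (constant volume).
After step 1: P = 1312 kPa (V unchanged).
Step 2 (isobaric): W = PΔV = (1312 kPa)(23.4 − 15.9 L) = 9836 J.
W_total = 0 + 9836 = 9836 J.

W_total ≈ 9840 J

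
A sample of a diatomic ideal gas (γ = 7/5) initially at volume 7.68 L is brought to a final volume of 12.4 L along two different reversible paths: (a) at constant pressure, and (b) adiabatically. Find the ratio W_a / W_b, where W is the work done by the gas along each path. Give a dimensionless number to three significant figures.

W_a / W_b ≈ 1.41

Path (a) isobaric: W = P₁(V₂ − V₁) → W_a/(P₁V₁) = 0.6146.
Path (b) adiabatic: W = P₁V₁(1 − (V₁/V₂)^(γ−1))/(γ−1) → W_b/(P₁V₁) = 0.436.
W_a / W_b = 0.6146 / 0.436 = 1.41.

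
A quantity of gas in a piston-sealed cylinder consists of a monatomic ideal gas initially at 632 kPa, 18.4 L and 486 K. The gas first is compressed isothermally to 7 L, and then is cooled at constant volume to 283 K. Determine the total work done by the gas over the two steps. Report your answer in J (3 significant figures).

Step 1 (isothermal): W = P₁V₁ ln(V₂/V₁) = (11629) ln(7/18.4) = -11239 J.
Step 2 (isochoric): W = 0 (constant volume).
W_total = -11239 + 0 = -11239 J.

W_total ≈ -11200 J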